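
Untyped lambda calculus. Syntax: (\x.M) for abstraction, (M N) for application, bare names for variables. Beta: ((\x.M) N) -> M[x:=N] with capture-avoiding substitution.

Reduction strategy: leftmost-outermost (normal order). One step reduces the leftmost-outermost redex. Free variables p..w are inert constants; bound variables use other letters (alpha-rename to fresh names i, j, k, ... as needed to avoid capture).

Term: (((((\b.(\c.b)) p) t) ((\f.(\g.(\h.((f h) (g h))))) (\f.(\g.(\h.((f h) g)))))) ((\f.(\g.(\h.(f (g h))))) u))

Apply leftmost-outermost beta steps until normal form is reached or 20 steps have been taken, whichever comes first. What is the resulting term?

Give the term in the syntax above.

Answer: ((p (\g.(\h.(\i.((h i) (g h)))))) (\g.(\h.(u (g h)))))

Derivation:
Step 0: (((((\b.(\c.b)) p) t) ((\f.(\g.(\h.((f h) (g h))))) (\f.(\g.(\h.((f h) g)))))) ((\f.(\g.(\h.(f (g h))))) u))
Step 1: ((((\c.p) t) ((\f.(\g.(\h.((f h) (g h))))) (\f.(\g.(\h.((f h) g)))))) ((\f.(\g.(\h.(f (g h))))) u))
Step 2: ((p ((\f.(\g.(\h.((f h) (g h))))) (\f.(\g.(\h.((f h) g)))))) ((\f.(\g.(\h.(f (g h))))) u))
Step 3: ((p (\g.(\h.(((\f.(\g.(\h.((f h) g)))) h) (g h))))) ((\f.(\g.(\h.(f (g h))))) u))
Step 4: ((p (\g.(\h.((\g.(\i.((h i) g))) (g h))))) ((\f.(\g.(\h.(f (g h))))) u))
Step 5: ((p (\g.(\h.(\i.((h i) (g h)))))) ((\f.(\g.(\h.(f (g h))))) u))
Step 6: ((p (\g.(\h.(\i.((h i) (g h)))))) (\g.(\h.(u (g h)))))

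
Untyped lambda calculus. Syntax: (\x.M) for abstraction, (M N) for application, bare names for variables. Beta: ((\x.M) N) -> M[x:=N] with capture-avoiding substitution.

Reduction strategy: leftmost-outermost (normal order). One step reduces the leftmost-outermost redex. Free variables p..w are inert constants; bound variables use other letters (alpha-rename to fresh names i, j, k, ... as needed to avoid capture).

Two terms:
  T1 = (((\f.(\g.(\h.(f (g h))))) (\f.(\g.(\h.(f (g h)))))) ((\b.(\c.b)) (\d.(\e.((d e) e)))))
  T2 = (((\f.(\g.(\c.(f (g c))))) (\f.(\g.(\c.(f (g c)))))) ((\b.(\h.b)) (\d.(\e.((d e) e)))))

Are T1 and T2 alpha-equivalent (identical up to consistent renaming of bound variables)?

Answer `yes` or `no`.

Answer: yes

Derivation:
Term 1: (((\f.(\g.(\h.(f (g h))))) (\f.(\g.(\h.(f (g h)))))) ((\b.(\c.b)) (\d.(\e.((d e) e)))))
Term 2: (((\f.(\g.(\c.(f (g c))))) (\f.(\g.(\c.(f (g c)))))) ((\b.(\h.b)) (\d.(\e.((d e) e)))))
Alpha-equivalence: compare structure up to binder renaming.
Result: True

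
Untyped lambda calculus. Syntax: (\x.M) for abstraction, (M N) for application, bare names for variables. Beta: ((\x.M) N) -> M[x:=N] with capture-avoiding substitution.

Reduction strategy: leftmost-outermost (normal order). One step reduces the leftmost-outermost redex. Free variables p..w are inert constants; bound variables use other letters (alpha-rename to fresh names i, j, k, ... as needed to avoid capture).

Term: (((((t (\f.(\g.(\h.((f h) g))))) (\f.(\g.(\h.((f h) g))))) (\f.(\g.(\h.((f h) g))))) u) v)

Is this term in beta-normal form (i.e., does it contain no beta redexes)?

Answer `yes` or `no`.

Answer: yes

Derivation:
Term: (((((t (\f.(\g.(\h.((f h) g))))) (\f.(\g.(\h.((f h) g))))) (\f.(\g.(\h.((f h) g))))) u) v)
No beta redexes found.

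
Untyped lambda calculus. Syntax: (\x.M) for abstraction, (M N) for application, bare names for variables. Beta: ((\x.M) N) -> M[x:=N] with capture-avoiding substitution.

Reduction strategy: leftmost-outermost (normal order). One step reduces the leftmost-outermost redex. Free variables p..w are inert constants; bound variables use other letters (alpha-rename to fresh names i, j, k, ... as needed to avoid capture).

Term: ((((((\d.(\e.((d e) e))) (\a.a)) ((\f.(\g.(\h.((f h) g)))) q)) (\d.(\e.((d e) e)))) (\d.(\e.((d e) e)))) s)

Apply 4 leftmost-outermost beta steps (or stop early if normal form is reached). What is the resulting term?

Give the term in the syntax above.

Step 0: ((((((\d.(\e.((d e) e))) (\a.a)) ((\f.(\g.(\h.((f h) g)))) q)) (\d.(\e.((d e) e)))) (\d.(\e.((d e) e)))) s)
Step 1: (((((\e.(((\a.a) e) e)) ((\f.(\g.(\h.((f h) g)))) q)) (\d.(\e.((d e) e)))) (\d.(\e.((d e) e)))) s)
Step 2: ((((((\a.a) ((\f.(\g.(\h.((f h) g)))) q)) ((\f.(\g.(\h.((f h) g)))) q)) (\d.(\e.((d e) e)))) (\d.(\e.((d e) e)))) s)
Step 3: ((((((\f.(\g.(\h.((f h) g)))) q) ((\f.(\g.(\h.((f h) g)))) q)) (\d.(\e.((d e) e)))) (\d.(\e.((d e) e)))) s)
Step 4: (((((\g.(\h.((q h) g))) ((\f.(\g.(\h.((f h) g)))) q)) (\d.(\e.((d e) e)))) (\d.(\e.((d e) e)))) s)

Answer: (((((\g.(\h.((q h) g))) ((\f.(\g.(\h.((f h) g)))) q)) (\d.(\e.((d e) e)))) (\d.(\e.((d e) e)))) s)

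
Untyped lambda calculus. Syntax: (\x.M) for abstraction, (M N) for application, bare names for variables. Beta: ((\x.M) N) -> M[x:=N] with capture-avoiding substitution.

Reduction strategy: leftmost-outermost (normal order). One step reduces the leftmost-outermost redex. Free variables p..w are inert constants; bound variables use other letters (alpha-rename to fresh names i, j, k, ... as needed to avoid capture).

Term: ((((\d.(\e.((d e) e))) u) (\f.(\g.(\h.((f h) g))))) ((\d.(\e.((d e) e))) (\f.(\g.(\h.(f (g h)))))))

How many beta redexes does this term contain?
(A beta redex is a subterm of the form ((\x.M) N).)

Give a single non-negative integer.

Term: ((((\d.(\e.((d e) e))) u) (\f.(\g.(\h.((f h) g))))) ((\d.(\e.((d e) e))) (\f.(\g.(\h.(f (g h)))))))
  Redex: ((\d.(\e.((d e) e))) u)
  Redex: ((\d.(\e.((d e) e))) (\f.(\g.(\h.(f (g h))))))
Total redexes: 2

Answer: 2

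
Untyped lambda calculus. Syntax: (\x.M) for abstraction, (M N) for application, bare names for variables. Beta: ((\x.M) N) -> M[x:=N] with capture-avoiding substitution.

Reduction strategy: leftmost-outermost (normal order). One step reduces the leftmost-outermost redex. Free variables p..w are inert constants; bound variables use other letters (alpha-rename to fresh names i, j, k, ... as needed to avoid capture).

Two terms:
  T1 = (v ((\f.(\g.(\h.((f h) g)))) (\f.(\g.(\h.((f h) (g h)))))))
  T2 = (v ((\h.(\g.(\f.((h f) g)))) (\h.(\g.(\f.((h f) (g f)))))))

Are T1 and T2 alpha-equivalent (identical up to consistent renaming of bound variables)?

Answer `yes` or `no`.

Term 1: (v ((\f.(\g.(\h.((f h) g)))) (\f.(\g.(\h.((f h) (g h)))))))
Term 2: (v ((\h.(\g.(\f.((h f) g)))) (\h.(\g.(\f.((h f) (g f)))))))
Alpha-equivalence: compare structure up to binder renaming.
Result: True

Answer: yes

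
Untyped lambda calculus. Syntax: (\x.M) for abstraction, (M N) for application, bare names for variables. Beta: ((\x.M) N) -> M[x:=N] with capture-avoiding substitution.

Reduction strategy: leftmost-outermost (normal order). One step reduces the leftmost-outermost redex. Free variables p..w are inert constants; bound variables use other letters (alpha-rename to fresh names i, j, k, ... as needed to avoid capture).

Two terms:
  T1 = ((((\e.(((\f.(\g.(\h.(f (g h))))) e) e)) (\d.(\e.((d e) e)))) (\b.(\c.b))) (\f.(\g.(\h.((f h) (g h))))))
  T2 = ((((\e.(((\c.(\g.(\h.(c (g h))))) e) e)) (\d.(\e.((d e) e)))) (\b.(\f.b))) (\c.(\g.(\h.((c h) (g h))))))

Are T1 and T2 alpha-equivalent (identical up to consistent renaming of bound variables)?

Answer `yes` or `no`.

Answer: yes

Derivation:
Term 1: ((((\e.(((\f.(\g.(\h.(f (g h))))) e) e)) (\d.(\e.((d e) e)))) (\b.(\c.b))) (\f.(\g.(\h.((f h) (g h))))))
Term 2: ((((\e.(((\c.(\g.(\h.(c (g h))))) e) e)) (\d.(\e.((d e) e)))) (\b.(\f.b))) (\c.(\g.(\h.((c h) (g h))))))
Alpha-equivalence: compare structure up to binder renaming.
Result: True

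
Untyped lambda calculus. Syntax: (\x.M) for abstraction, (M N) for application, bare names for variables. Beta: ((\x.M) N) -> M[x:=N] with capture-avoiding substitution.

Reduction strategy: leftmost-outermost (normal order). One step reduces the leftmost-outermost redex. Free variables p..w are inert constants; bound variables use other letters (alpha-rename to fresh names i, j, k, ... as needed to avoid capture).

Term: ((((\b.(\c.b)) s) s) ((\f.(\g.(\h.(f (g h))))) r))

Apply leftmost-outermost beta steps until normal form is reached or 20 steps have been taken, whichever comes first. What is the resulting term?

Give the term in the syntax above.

Answer: (s (\g.(\h.(r (g h)))))

Derivation:
Step 0: ((((\b.(\c.b)) s) s) ((\f.(\g.(\h.(f (g h))))) r))
Step 1: (((\c.s) s) ((\f.(\g.(\h.(f (g h))))) r))
Step 2: (s ((\f.(\g.(\h.(f (g h))))) r))
Step 3: (s (\g.(\h.(r (g h)))))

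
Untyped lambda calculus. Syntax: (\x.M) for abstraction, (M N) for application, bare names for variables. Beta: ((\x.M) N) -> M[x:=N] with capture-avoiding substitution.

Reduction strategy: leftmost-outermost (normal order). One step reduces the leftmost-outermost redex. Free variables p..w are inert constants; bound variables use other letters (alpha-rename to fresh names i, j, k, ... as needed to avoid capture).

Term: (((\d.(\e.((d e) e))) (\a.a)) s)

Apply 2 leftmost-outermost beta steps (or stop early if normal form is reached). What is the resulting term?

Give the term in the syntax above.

Step 0: (((\d.(\e.((d e) e))) (\a.a)) s)
Step 1: ((\e.(((\a.a) e) e)) s)
Step 2: (((\a.a) s) s)

Answer: (((\a.a) s) s)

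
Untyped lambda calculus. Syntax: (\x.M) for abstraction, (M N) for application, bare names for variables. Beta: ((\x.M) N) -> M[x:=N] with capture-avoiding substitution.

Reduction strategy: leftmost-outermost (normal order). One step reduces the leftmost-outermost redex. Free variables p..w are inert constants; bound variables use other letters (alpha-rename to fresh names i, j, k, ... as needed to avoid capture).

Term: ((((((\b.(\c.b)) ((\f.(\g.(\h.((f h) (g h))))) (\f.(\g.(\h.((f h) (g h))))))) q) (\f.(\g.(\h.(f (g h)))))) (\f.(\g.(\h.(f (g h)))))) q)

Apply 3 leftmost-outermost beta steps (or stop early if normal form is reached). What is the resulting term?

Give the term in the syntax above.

Answer: ((((\g.(\h.(((\f.(\g.(\h.((f h) (g h))))) h) (g h)))) (\f.(\g.(\h.(f (g h)))))) (\f.(\g.(\h.(f (g h)))))) q)

Derivation:
Step 0: ((((((\b.(\c.b)) ((\f.(\g.(\h.((f h) (g h))))) (\f.(\g.(\h.((f h) (g h))))))) q) (\f.(\g.(\h.(f (g h)))))) (\f.(\g.(\h.(f (g h)))))) q)
Step 1: (((((\c.((\f.(\g.(\h.((f h) (g h))))) (\f.(\g.(\h.((f h) (g h))))))) q) (\f.(\g.(\h.(f (g h)))))) (\f.(\g.(\h.(f (g h)))))) q)
Step 2: (((((\f.(\g.(\h.((f h) (g h))))) (\f.(\g.(\h.((f h) (g h)))))) (\f.(\g.(\h.(f (g h)))))) (\f.(\g.(\h.(f (g h)))))) q)
Step 3: ((((\g.(\h.(((\f.(\g.(\h.((f h) (g h))))) h) (g h)))) (\f.(\g.(\h.(f (g h)))))) (\f.(\g.(\h.(f (g h)))))) q)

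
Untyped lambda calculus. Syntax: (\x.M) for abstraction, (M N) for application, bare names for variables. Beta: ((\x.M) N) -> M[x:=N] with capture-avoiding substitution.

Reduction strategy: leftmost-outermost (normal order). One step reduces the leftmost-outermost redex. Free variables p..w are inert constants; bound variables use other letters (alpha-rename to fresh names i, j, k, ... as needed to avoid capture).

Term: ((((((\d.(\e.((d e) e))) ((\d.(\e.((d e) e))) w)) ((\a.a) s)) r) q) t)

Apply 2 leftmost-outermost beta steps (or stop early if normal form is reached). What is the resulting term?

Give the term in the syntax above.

Answer: (((((((\d.(\e.((d e) e))) w) ((\a.a) s)) ((\a.a) s)) r) q) t)

Derivation:
Step 0: ((((((\d.(\e.((d e) e))) ((\d.(\e.((d e) e))) w)) ((\a.a) s)) r) q) t)
Step 1: (((((\e.((((\d.(\e.((d e) e))) w) e) e)) ((\a.a) s)) r) q) t)
Step 2: (((((((\d.(\e.((d e) e))) w) ((\a.a) s)) ((\a.a) s)) r) q) t)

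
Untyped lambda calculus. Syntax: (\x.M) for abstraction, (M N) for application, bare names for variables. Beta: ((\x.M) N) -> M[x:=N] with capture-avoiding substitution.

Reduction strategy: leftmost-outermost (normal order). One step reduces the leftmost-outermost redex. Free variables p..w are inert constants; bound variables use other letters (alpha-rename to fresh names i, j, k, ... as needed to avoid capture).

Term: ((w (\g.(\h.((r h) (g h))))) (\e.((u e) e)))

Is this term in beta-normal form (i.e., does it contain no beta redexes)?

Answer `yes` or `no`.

Answer: yes

Derivation:
Term: ((w (\g.(\h.((r h) (g h))))) (\e.((u e) e)))
No beta redexes found.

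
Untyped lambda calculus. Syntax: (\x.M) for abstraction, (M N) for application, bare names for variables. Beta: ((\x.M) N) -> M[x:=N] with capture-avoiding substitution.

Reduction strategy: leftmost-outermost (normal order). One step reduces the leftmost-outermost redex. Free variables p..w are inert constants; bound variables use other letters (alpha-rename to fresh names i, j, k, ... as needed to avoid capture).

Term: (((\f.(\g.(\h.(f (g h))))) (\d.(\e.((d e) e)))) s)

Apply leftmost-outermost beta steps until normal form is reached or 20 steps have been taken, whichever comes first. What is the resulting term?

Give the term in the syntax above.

Answer: (\h.(\e.(((s h) e) e)))

Derivation:
Step 0: (((\f.(\g.(\h.(f (g h))))) (\d.(\e.((d e) e)))) s)
Step 1: ((\g.(\h.((\d.(\e.((d e) e))) (g h)))) s)
Step 2: (\h.((\d.(\e.((d e) e))) (s h)))
Step 3: (\h.(\e.(((s h) e) e)))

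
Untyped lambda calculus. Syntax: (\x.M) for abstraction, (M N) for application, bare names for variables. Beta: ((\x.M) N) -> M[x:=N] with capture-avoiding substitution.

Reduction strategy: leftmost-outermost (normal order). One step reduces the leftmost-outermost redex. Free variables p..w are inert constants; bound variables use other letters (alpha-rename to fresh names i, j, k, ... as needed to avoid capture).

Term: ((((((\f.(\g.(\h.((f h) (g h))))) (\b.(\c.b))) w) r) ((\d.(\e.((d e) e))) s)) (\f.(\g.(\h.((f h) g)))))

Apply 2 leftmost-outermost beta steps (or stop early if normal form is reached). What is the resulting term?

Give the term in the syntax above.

Step 0: ((((((\f.(\g.(\h.((f h) (g h))))) (\b.(\c.b))) w) r) ((\d.(\e.((d e) e))) s)) (\f.(\g.(\h.((f h) g)))))
Step 1: (((((\g.(\h.(((\b.(\c.b)) h) (g h)))) w) r) ((\d.(\e.((d e) e))) s)) (\f.(\g.(\h.((f h) g)))))
Step 2: ((((\h.(((\b.(\c.b)) h) (w h))) r) ((\d.(\e.((d e) e))) s)) (\f.(\g.(\h.((f h) g)))))

Answer: ((((\h.(((\b.(\c.b)) h) (w h))) r) ((\d.(\e.((d e) e))) s)) (\f.(\g.(\h.((f h) g)))))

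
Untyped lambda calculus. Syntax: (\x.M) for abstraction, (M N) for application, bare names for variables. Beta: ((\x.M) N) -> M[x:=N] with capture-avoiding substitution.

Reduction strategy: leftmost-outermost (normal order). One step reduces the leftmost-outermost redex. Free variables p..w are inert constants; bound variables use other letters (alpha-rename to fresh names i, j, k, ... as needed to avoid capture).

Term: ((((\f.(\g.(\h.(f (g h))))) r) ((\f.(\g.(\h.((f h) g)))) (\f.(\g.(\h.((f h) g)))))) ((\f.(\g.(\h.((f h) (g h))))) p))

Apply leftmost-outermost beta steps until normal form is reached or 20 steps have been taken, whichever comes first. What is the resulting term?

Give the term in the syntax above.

Step 0: ((((\f.(\g.(\h.(f (g h))))) r) ((\f.(\g.(\h.((f h) g)))) (\f.(\g.(\h.((f h) g)))))) ((\f.(\g.(\h.((f h) (g h))))) p))
Step 1: (((\g.(\h.(r (g h)))) ((\f.(\g.(\h.((f h) g)))) (\f.(\g.(\h.((f h) g)))))) ((\f.(\g.(\h.((f h) (g h))))) p))
Step 2: ((\h.(r (((\f.(\g.(\h.((f h) g)))) (\f.(\g.(\h.((f h) g))))) h))) ((\f.(\g.(\h.((f h) (g h))))) p))
Step 3: (r (((\f.(\g.(\h.((f h) g)))) (\f.(\g.(\h.((f h) g))))) ((\f.(\g.(\h.((f h) (g h))))) p)))
Step 4: (r ((\g.(\h.(((\f.(\g.(\h.((f h) g)))) h) g))) ((\f.(\g.(\h.((f h) (g h))))) p)))
Step 5: (r (\h.(((\f.(\g.(\h.((f h) g)))) h) ((\f.(\g.(\h.((f h) (g h))))) p))))
Step 6: (r (\h.((\g.(\i.((h i) g))) ((\f.(\g.(\h.((f h) (g h))))) p))))
Step 7: (r (\h.(\i.((h i) ((\f.(\g.(\h.((f h) (g h))))) p)))))
Step 8: (r (\h.(\i.((h i) (\g.(\h.((p h) (g h))))))))

Answer: (r (\h.(\i.((h i) (\g.(\h.((p h) (g h))))))))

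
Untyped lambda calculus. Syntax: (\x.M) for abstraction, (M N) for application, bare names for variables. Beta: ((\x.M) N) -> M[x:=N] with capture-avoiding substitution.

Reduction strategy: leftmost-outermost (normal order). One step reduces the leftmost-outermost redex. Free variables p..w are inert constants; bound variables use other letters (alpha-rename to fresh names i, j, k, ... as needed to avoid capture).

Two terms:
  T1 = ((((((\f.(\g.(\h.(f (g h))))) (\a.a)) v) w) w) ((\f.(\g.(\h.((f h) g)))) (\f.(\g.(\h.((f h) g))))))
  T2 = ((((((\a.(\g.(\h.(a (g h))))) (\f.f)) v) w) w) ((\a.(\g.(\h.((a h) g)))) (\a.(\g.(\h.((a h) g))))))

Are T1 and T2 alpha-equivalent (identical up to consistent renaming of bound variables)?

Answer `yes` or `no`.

Answer: yes

Derivation:
Term 1: ((((((\f.(\g.(\h.(f (g h))))) (\a.a)) v) w) w) ((\f.(\g.(\h.((f h) g)))) (\f.(\g.(\h.((f h) g))))))
Term 2: ((((((\a.(\g.(\h.(a (g h))))) (\f.f)) v) w) w) ((\a.(\g.(\h.((a h) g)))) (\a.(\g.(\h.((a h) g))))))
Alpha-equivalence: compare structure up to binder renaming.
Result: True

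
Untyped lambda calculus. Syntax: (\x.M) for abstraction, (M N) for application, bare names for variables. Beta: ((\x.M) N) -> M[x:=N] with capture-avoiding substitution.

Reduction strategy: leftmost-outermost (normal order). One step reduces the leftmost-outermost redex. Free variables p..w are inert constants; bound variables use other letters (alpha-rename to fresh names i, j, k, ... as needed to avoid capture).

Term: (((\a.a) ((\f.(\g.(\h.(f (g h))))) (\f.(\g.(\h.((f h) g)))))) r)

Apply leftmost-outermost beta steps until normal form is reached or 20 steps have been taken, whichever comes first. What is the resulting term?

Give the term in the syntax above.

Step 0: (((\a.a) ((\f.(\g.(\h.(f (g h))))) (\f.(\g.(\h.((f h) g)))))) r)
Step 1: (((\f.(\g.(\h.(f (g h))))) (\f.(\g.(\h.((f h) g))))) r)
Step 2: ((\g.(\h.((\f.(\g.(\h.((f h) g)))) (g h)))) r)
Step 3: (\h.((\f.(\g.(\h.((f h) g)))) (r h)))
Step 4: (\h.(\g.(\i.(((r h) i) g))))

Answer: (\h.(\g.(\i.(((r h) i) g))))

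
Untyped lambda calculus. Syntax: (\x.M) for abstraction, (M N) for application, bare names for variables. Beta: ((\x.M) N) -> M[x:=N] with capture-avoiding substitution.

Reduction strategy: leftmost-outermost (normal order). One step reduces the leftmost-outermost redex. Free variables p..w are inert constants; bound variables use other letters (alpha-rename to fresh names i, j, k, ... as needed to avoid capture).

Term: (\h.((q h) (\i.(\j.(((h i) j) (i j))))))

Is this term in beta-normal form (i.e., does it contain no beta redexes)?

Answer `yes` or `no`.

Answer: yes

Derivation:
Term: (\h.((q h) (\i.(\j.(((h i) j) (i j))))))
No beta redexes found.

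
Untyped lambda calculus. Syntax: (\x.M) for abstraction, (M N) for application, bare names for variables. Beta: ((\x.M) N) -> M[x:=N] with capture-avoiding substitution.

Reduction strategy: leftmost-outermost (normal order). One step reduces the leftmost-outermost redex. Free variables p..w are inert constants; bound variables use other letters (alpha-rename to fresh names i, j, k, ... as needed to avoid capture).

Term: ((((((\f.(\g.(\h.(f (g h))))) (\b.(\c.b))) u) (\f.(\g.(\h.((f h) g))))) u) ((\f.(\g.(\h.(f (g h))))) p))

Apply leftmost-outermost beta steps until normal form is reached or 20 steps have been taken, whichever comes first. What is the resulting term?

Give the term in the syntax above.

Step 0: ((((((\f.(\g.(\h.(f (g h))))) (\b.(\c.b))) u) (\f.(\g.(\h.((f h) g))))) u) ((\f.(\g.(\h.(f (g h))))) p))
Step 1: (((((\g.(\h.((\b.(\c.b)) (g h)))) u) (\f.(\g.(\h.((f h) g))))) u) ((\f.(\g.(\h.(f (g h))))) p))
Step 2: ((((\h.((\b.(\c.b)) (u h))) (\f.(\g.(\h.((f h) g))))) u) ((\f.(\g.(\h.(f (g h))))) p))
Step 3: ((((\b.(\c.b)) (u (\f.(\g.(\h.((f h) g)))))) u) ((\f.(\g.(\h.(f (g h))))) p))
Step 4: (((\c.(u (\f.(\g.(\h.((f h) g)))))) u) ((\f.(\g.(\h.(f (g h))))) p))
Step 5: ((u (\f.(\g.(\h.((f h) g))))) ((\f.(\g.(\h.(f (g h))))) p))
Step 6: ((u (\f.(\g.(\h.((f h) g))))) (\g.(\h.(p (g h)))))

Answer: ((u (\f.(\g.(\h.((f h) g))))) (\g.(\h.(p (g h)))))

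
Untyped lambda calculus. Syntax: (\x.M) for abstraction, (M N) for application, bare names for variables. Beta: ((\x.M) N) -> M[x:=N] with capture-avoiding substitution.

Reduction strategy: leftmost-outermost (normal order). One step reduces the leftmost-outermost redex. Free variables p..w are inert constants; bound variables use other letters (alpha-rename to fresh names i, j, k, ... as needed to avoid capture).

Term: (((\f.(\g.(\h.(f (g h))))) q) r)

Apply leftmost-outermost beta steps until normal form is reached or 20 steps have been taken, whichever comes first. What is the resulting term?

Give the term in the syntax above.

Answer: (\h.(q (r h)))

Derivation:
Step 0: (((\f.(\g.(\h.(f (g h))))) q) r)
Step 1: ((\g.(\h.(q (g h)))) r)
Step 2: (\h.(q (r h)))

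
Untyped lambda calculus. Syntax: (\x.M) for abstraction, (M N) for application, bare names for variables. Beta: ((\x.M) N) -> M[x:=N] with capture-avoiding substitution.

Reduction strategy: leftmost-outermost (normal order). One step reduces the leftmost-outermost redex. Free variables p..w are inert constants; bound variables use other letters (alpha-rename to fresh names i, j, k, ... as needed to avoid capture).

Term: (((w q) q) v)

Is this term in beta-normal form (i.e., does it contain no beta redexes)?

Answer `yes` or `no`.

Term: (((w q) q) v)
No beta redexes found.

Answer: yes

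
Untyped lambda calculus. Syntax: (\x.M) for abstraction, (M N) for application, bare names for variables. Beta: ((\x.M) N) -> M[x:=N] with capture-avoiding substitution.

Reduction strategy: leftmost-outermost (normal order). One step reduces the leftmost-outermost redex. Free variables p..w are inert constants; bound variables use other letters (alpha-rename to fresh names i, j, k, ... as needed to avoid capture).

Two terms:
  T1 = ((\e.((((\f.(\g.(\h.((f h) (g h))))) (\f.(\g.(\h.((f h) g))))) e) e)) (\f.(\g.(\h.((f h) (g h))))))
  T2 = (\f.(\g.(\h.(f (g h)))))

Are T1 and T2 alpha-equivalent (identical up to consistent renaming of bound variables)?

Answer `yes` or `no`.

Term 1: ((\e.((((\f.(\g.(\h.((f h) (g h))))) (\f.(\g.(\h.((f h) g))))) e) e)) (\f.(\g.(\h.((f h) (g h))))))
Term 2: (\f.(\g.(\h.(f (g h)))))
Alpha-equivalence: compare structure up to binder renaming.
Result: False

Answer: no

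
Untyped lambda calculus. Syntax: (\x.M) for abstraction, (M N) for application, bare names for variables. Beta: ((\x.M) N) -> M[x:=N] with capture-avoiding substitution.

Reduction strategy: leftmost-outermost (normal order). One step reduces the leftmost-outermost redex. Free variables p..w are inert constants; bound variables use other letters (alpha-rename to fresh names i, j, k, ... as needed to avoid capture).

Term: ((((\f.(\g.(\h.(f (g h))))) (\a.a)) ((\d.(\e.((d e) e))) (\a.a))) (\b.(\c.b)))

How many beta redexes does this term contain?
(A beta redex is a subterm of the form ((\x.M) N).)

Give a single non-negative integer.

Answer: 2

Derivation:
Term: ((((\f.(\g.(\h.(f (g h))))) (\a.a)) ((\d.(\e.((d e) e))) (\a.a))) (\b.(\c.b)))
  Redex: ((\f.(\g.(\h.(f (g h))))) (\a.a))
  Redex: ((\d.(\e.((d e) e))) (\a.a))
Total redexes: 2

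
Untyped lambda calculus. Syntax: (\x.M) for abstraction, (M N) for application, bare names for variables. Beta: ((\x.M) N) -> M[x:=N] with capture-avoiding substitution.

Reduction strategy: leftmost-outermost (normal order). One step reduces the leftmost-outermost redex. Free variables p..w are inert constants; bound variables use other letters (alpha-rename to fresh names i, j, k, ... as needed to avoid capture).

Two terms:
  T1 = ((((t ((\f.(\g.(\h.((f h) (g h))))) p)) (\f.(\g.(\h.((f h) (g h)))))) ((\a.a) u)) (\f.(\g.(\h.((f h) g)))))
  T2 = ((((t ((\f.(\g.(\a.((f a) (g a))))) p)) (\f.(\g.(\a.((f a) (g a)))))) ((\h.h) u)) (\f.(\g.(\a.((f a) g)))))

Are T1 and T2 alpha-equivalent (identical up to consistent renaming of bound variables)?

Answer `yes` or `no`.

Answer: yes

Derivation:
Term 1: ((((t ((\f.(\g.(\h.((f h) (g h))))) p)) (\f.(\g.(\h.((f h) (g h)))))) ((\a.a) u)) (\f.(\g.(\h.((f h) g)))))
Term 2: ((((t ((\f.(\g.(\a.((f a) (g a))))) p)) (\f.(\g.(\a.((f a) (g a)))))) ((\h.h) u)) (\f.(\g.(\a.((f a) g)))))
Alpha-equivalence: compare structure up to binder renaming.
Result: True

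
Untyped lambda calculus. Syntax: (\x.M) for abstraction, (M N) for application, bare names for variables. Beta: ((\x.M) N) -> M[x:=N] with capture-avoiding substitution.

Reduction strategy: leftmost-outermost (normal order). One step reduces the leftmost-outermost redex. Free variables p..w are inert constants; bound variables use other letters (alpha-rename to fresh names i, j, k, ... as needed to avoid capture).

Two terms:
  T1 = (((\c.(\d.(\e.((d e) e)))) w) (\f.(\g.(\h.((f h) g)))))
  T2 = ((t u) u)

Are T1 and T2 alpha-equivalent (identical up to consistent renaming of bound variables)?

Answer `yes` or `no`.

Term 1: (((\c.(\d.(\e.((d e) e)))) w) (\f.(\g.(\h.((f h) g)))))
Term 2: ((t u) u)
Alpha-equivalence: compare structure up to binder renaming.
Result: False

Answer: no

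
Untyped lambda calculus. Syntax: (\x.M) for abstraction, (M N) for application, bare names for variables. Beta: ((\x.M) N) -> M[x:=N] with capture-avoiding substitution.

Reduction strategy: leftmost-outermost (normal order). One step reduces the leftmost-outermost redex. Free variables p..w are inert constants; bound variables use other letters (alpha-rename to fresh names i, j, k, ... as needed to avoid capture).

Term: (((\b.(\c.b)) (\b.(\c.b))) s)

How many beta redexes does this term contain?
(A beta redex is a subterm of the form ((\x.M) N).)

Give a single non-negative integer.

Answer: 1

Derivation:
Term: (((\b.(\c.b)) (\b.(\c.b))) s)
  Redex: ((\b.(\c.b)) (\b.(\c.b)))
Total redexes: 1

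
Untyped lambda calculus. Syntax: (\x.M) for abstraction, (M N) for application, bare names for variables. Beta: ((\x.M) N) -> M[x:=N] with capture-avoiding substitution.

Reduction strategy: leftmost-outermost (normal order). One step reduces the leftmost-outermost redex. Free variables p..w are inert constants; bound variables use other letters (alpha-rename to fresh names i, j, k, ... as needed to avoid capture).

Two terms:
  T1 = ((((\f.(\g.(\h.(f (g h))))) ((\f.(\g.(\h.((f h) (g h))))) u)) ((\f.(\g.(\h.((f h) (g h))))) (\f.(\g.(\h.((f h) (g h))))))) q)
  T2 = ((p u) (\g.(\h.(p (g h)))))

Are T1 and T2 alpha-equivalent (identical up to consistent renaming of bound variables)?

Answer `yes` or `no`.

Term 1: ((((\f.(\g.(\h.(f (g h))))) ((\f.(\g.(\h.((f h) (g h))))) u)) ((\f.(\g.(\h.((f h) (g h))))) (\f.(\g.(\h.((f h) (g h))))))) q)
Term 2: ((p u) (\g.(\h.(p (g h)))))
Alpha-equivalence: compare structure up to binder renaming.
Result: False

Answer: no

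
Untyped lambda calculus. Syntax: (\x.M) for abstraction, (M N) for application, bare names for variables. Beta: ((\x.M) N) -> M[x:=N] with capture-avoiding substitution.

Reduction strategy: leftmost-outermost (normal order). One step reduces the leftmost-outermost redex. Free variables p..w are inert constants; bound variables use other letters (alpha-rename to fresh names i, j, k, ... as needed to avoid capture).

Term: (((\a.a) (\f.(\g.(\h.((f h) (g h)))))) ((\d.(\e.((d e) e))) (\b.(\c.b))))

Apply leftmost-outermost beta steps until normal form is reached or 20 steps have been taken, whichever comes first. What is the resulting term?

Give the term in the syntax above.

Step 0: (((\a.a) (\f.(\g.(\h.((f h) (g h)))))) ((\d.(\e.((d e) e))) (\b.(\c.b))))
Step 1: ((\f.(\g.(\h.((f h) (g h))))) ((\d.(\e.((d e) e))) (\b.(\c.b))))
Step 2: (\g.(\h.((((\d.(\e.((d e) e))) (\b.(\c.b))) h) (g h))))
Step 3: (\g.(\h.(((\e.(((\b.(\c.b)) e) e)) h) (g h))))
Step 4: (\g.(\h.((((\b.(\c.b)) h) h) (g h))))
Step 5: (\g.(\h.(((\c.h) h) (g h))))
Step 6: (\g.(\h.(h (g h))))

Answer: (\g.(\h.(h (g h))))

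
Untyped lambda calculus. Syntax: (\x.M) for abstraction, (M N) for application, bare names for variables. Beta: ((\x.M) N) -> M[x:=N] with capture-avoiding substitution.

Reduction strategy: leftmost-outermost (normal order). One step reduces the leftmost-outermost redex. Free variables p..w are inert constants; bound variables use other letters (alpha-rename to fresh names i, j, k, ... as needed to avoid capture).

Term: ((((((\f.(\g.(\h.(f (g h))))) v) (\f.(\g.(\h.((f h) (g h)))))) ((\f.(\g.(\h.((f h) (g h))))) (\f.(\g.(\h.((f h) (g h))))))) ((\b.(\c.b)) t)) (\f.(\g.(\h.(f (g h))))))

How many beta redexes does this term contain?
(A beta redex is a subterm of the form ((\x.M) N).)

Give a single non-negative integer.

Term: ((((((\f.(\g.(\h.(f (g h))))) v) (\f.(\g.(\h.((f h) (g h)))))) ((\f.(\g.(\h.((f h) (g h))))) (\f.(\g.(\h.((f h) (g h))))))) ((\b.(\c.b)) t)) (\f.(\g.(\h.(f (g h))))))
  Redex: ((\f.(\g.(\h.(f (g h))))) v)
  Redex: ((\f.(\g.(\h.((f h) (g h))))) (\f.(\g.(\h.((f h) (g h))))))
  Redex: ((\b.(\c.b)) t)
Total redexes: 3

Answer: 3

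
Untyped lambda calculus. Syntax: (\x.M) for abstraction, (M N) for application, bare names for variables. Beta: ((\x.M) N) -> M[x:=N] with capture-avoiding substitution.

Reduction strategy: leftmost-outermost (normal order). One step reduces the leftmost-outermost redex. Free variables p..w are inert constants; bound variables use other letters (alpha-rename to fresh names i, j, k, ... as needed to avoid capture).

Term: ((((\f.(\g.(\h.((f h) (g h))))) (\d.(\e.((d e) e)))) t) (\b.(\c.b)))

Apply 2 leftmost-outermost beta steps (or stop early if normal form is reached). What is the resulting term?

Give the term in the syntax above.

Step 0: ((((\f.(\g.(\h.((f h) (g h))))) (\d.(\e.((d e) e)))) t) (\b.(\c.b)))
Step 1: (((\g.(\h.(((\d.(\e.((d e) e))) h) (g h)))) t) (\b.(\c.b)))
Step 2: ((\h.(((\d.(\e.((d e) e))) h) (t h))) (\b.(\c.b)))

Answer: ((\h.(((\d.(\e.((d e) e))) h) (t h))) (\b.(\c.b)))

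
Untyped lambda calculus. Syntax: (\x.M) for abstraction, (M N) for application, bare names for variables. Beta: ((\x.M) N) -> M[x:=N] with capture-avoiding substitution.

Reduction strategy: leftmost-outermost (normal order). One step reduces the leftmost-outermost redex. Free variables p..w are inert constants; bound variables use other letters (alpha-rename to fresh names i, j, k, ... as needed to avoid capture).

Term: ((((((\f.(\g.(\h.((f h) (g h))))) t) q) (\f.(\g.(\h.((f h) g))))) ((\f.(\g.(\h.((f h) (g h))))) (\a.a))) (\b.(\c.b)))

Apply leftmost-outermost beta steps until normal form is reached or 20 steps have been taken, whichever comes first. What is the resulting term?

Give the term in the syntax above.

Answer: ((((t (\f.(\g.(\h.((f h) g))))) (q (\f.(\g.(\h.((f h) g)))))) (\g.(\h.(h (g h))))) (\b.(\c.b)))

Derivation:
Step 0: ((((((\f.(\g.(\h.((f h) (g h))))) t) q) (\f.(\g.(\h.((f h) g))))) ((\f.(\g.(\h.((f h) (g h))))) (\a.a))) (\b.(\c.b)))
Step 1: (((((\g.(\h.((t h) (g h)))) q) (\f.(\g.(\h.((f h) g))))) ((\f.(\g.(\h.((f h) (g h))))) (\a.a))) (\b.(\c.b)))
Step 2: ((((\h.((t h) (q h))) (\f.(\g.(\h.((f h) g))))) ((\f.(\g.(\h.((f h) (g h))))) (\a.a))) (\b.(\c.b)))
Step 3: ((((t (\f.(\g.(\h.((f h) g))))) (q (\f.(\g.(\h.((f h) g)))))) ((\f.(\g.(\h.((f h) (g h))))) (\a.a))) (\b.(\c.b)))
Step 4: ((((t (\f.(\g.(\h.((f h) g))))) (q (\f.(\g.(\h.((f h) g)))))) (\g.(\h.(((\a.a) h) (g h))))) (\b.(\c.b)))
Step 5: ((((t (\f.(\g.(\h.((f h) g))))) (q (\f.(\g.(\h.((f h) g)))))) (\g.(\h.(h (g h))))) (\b.(\c.b)))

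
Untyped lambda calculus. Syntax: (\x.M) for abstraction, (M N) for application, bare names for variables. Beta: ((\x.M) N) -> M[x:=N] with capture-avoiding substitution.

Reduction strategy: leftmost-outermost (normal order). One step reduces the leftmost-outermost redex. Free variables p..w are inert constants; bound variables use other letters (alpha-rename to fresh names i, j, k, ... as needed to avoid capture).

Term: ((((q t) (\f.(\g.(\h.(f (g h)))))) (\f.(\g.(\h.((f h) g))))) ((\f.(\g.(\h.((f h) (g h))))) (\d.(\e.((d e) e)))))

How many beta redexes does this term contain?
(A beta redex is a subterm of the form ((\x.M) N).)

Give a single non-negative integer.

Term: ((((q t) (\f.(\g.(\h.(f (g h)))))) (\f.(\g.(\h.((f h) g))))) ((\f.(\g.(\h.((f h) (g h))))) (\d.(\e.((d e) e)))))
  Redex: ((\f.(\g.(\h.((f h) (g h))))) (\d.(\e.((d e) e))))
Total redexes: 1

Answer: 1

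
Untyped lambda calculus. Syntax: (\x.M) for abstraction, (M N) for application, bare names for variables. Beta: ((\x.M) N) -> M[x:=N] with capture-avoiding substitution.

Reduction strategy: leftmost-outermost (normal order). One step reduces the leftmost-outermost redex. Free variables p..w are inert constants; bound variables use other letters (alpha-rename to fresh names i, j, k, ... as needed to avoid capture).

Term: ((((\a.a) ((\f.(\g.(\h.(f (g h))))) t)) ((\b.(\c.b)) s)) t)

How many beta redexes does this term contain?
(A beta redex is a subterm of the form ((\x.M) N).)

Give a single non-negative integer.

Answer: 3

Derivation:
Term: ((((\a.a) ((\f.(\g.(\h.(f (g h))))) t)) ((\b.(\c.b)) s)) t)
  Redex: ((\a.a) ((\f.(\g.(\h.(f (g h))))) t))
  Redex: ((\f.(\g.(\h.(f (g h))))) t)
  Redex: ((\b.(\c.b)) s)
Total redexes: 3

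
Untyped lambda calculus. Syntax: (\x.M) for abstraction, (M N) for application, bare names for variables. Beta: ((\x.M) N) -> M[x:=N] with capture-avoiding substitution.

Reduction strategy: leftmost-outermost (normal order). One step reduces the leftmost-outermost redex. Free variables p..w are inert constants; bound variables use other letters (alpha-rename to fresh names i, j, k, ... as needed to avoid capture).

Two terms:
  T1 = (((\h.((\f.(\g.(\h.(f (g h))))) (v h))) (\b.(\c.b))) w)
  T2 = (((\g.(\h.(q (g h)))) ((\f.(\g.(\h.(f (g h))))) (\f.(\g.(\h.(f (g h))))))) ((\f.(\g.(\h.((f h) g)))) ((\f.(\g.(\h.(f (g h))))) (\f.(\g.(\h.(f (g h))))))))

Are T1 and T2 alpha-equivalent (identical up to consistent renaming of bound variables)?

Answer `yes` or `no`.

Answer: no

Derivation:
Term 1: (((\h.((\f.(\g.(\h.(f (g h))))) (v h))) (\b.(\c.b))) w)
Term 2: (((\g.(\h.(q (g h)))) ((\f.(\g.(\h.(f (g h))))) (\f.(\g.(\h.(f (g h))))))) ((\f.(\g.(\h.((f h) g)))) ((\f.(\g.(\h.(f (g h))))) (\f.(\g.(\h.(f (g h))))))))
Alpha-equivalence: compare structure up to binder renaming.
Result: False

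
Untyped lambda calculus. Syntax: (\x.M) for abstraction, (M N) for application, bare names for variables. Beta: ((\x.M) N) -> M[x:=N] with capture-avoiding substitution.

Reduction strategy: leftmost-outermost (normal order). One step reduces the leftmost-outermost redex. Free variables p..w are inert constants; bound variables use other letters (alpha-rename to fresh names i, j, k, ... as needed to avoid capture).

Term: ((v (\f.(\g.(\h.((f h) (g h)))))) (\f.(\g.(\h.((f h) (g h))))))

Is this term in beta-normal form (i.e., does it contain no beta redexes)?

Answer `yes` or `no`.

Term: ((v (\f.(\g.(\h.((f h) (g h)))))) (\f.(\g.(\h.((f h) (g h))))))
No beta redexes found.

Answer: yes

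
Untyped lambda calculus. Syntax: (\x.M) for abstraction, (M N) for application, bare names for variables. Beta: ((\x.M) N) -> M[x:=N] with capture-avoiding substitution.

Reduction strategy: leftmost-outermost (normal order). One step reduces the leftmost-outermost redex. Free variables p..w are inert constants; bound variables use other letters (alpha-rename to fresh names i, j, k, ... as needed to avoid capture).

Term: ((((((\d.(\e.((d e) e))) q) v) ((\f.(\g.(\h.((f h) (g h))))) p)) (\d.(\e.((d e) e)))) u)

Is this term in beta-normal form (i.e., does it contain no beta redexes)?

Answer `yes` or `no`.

Answer: no

Derivation:
Term: ((((((\d.(\e.((d e) e))) q) v) ((\f.(\g.(\h.((f h) (g h))))) p)) (\d.(\e.((d e) e)))) u)
Found 2 beta redex(es).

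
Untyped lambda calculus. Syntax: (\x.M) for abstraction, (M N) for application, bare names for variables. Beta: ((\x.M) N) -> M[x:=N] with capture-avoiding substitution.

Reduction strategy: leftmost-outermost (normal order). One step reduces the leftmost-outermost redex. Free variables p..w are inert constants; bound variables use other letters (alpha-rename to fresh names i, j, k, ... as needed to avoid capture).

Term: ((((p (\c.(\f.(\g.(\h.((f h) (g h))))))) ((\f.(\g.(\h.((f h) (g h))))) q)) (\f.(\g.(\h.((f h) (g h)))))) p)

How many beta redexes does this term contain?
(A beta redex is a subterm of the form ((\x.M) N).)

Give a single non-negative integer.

Term: ((((p (\c.(\f.(\g.(\h.((f h) (g h))))))) ((\f.(\g.(\h.((f h) (g h))))) q)) (\f.(\g.(\h.((f h) (g h)))))) p)
  Redex: ((\f.(\g.(\h.((f h) (g h))))) q)
Total redexes: 1

Answer: 1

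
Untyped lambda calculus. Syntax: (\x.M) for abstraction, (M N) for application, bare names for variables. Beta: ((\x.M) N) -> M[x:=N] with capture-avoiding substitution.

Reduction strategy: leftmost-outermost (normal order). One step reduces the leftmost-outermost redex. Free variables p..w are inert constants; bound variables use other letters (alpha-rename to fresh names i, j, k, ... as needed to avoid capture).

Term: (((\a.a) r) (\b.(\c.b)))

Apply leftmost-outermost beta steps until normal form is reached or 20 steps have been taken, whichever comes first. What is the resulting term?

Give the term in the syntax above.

Step 0: (((\a.a) r) (\b.(\c.b)))
Step 1: (r (\b.(\c.b)))

Answer: (r (\b.(\c.b)))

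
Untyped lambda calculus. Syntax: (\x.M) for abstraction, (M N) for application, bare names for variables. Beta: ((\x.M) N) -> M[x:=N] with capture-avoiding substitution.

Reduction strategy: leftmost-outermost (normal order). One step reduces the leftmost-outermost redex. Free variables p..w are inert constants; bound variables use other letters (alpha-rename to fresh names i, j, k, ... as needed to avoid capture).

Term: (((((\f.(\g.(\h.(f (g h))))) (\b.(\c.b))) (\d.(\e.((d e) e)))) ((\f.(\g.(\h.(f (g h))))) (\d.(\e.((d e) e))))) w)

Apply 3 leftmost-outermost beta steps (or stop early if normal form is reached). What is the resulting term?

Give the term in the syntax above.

Answer: (((\b.(\c.b)) ((\d.(\e.((d e) e))) ((\f.(\g.(\h.(f (g h))))) (\d.(\e.((d e) e)))))) w)

Derivation:
Step 0: (((((\f.(\g.(\h.(f (g h))))) (\b.(\c.b))) (\d.(\e.((d e) e)))) ((\f.(\g.(\h.(f (g h))))) (\d.(\e.((d e) e))))) w)
Step 1: ((((\g.(\h.((\b.(\c.b)) (g h)))) (\d.(\e.((d e) e)))) ((\f.(\g.(\h.(f (g h))))) (\d.(\e.((d e) e))))) w)
Step 2: (((\h.((\b.(\c.b)) ((\d.(\e.((d e) e))) h))) ((\f.(\g.(\h.(f (g h))))) (\d.(\e.((d e) e))))) w)
Step 3: (((\b.(\c.b)) ((\d.(\e.((d e) e))) ((\f.(\g.(\h.(f (g h))))) (\d.(\e.((d e) e)))))) w)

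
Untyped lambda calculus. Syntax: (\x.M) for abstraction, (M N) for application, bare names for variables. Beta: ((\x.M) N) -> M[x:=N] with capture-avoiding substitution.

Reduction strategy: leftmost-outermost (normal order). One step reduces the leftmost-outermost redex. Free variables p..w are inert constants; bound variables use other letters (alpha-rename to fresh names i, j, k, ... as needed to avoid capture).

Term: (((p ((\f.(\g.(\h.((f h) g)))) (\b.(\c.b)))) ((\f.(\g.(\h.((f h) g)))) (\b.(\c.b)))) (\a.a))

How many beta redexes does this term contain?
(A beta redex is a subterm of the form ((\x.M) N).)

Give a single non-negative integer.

Answer: 2

Derivation:
Term: (((p ((\f.(\g.(\h.((f h) g)))) (\b.(\c.b)))) ((\f.(\g.(\h.((f h) g)))) (\b.(\c.b)))) (\a.a))
  Redex: ((\f.(\g.(\h.((f h) g)))) (\b.(\c.b)))
  Redex: ((\f.(\g.(\h.((f h) g)))) (\b.(\c.b)))
Total redexes: 2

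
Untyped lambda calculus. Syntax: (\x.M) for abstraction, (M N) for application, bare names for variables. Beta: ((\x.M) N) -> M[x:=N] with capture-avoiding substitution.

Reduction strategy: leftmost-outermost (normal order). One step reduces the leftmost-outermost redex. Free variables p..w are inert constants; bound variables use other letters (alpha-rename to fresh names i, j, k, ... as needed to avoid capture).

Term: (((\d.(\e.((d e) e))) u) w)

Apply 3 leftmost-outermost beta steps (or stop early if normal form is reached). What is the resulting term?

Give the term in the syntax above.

Answer: ((u w) w)

Derivation:
Step 0: (((\d.(\e.((d e) e))) u) w)
Step 1: ((\e.((u e) e)) w)
Step 2: ((u w) w)
Step 3: (normal form reached)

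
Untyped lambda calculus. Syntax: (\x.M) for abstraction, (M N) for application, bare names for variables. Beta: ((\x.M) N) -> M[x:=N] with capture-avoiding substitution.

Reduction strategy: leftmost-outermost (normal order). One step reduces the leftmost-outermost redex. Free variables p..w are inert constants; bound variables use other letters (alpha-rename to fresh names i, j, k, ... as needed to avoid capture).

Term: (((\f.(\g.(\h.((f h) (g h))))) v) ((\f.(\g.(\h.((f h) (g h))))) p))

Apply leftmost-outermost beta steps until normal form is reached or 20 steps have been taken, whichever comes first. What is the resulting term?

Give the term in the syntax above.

Answer: (\h.((v h) (\i.((p i) (h i)))))

Derivation:
Step 0: (((\f.(\g.(\h.((f h) (g h))))) v) ((\f.(\g.(\h.((f h) (g h))))) p))
Step 1: ((\g.(\h.((v h) (g h)))) ((\f.(\g.(\h.((f h) (g h))))) p))
Step 2: (\h.((v h) (((\f.(\g.(\h.((f h) (g h))))) p) h)))
Step 3: (\h.((v h) ((\g.(\h.((p h) (g h)))) h)))
Step 4: (\h.((v h) (\i.((p i) (h i)))))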